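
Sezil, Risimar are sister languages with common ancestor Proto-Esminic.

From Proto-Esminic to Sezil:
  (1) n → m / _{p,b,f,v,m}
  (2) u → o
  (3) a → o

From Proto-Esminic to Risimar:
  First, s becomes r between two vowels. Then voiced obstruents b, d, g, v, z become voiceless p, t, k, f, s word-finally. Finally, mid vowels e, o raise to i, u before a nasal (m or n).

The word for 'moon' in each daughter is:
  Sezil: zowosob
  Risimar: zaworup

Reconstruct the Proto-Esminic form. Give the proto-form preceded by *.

*zawosub

Position 5: Sezil has s, Risimar has r. Sezil preserves s here (none of its changes turn any other segment into s), so the proto-segment is *s.
Position 7: Sezil has b, Risimar has p. Sezil preserves b here (none of its changes turn any other segment into b), so the proto-segment is *b.
Continuing position by position gives *zawosub; check it forward:
Sezil: *zawosub > zawosob > zowosob  (by vowel merger, vowel merger)
Risimar: *zawosub > zaworub > zaworup  (by rhotacism, final devoicing)
Only *zawosub yields all of Sezil zowosob, Risimar zaworup.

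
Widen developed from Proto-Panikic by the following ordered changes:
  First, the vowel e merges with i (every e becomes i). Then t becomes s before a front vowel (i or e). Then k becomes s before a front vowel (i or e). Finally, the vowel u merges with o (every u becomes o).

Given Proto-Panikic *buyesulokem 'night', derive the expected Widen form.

Widen: *buyesulokem
  buyesulokem → buyisulokim   [vowel merger]
  buyisulokim (rule 2 does not apply)
  buyisulokim → buyisulosim   [palatalisation]
  buyisulosim → boyisolosim   [vowel merger]
  giving Widen boyisolosim.

boyisolosim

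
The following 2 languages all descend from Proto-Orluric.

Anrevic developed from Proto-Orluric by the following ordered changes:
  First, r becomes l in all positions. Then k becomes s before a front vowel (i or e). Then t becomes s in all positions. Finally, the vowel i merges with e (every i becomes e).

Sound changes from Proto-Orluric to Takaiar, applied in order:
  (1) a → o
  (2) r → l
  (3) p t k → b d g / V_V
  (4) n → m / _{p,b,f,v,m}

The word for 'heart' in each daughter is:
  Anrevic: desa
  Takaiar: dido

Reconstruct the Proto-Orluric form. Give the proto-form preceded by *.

*dita

Position 2: Anrevic has e, Takaiar has i. Takaiar preserves i here (none of its changes turn any other segment into i), so the proto-segment is *i.
Position 3: Anrevic has s, Takaiar has d. Taking the neighbouring segments as reconstructed: Anrevic s could go back to *t or *s; Takaiar d could go back to *t or *d — the one source consistent with every daughter is *t.
Position 4: Anrevic has a, Takaiar has o. Anrevic preserves a here (none of its changes turn any other segment into a), so the proto-segment is *a.
Continuing position by position gives *dita; check it forward:
Anrevic: start from *dita.
  rule 1: no change — dita
  rule 2: no change — dita
  rule 3 (unconditioned shift): dita → disa
  rule 4 (vowel merger): disa → desa
  ⇒ Anrevic desa
Takaiar: *dita > dito > dido  (by vowel merger, intervocalic voicing)
*dita is the unique common source.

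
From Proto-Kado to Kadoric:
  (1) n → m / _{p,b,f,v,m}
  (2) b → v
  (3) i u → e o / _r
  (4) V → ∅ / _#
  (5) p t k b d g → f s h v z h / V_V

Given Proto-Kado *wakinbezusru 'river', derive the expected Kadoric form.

Kadoric: *wakinbezusru
  wakinbezusru → wakimbezusru   [nasal place assimilation]
  wakimbezusru → wakimvezusru   [unconditioned shift]
  wakimvezusru (rule 3 does not apply)
  wakimvezusru → wakimvezusr   [apocope]
  wakimvezusr → wahimvezusr   [intervocalic lenition]
  giving Kadoric wahimvezusr.

wahimvezusr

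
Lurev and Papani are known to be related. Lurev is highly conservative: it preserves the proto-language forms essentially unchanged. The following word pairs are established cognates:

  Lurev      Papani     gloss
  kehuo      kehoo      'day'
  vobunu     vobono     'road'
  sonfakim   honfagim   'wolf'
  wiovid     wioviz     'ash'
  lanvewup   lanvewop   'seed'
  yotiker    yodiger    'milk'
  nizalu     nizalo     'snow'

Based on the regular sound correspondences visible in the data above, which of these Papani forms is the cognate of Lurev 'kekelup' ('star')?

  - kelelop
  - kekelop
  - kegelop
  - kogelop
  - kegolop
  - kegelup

yotiker ~ yodiger — Lurev k corresponds to Papani g between vowels (before a front vowel).
lanvewup ~ lanvewop — Lurev u corresponds to Papani o after a consonant, before a labial obstruent.
Applying these to Lurev 'kekelup':
  kekelup → kegelup   (k→g between vowels (before a front vowel))
  kegelup → kegelop   (u→o after a consonant, before a labial obstruent)
So the Papani cognate is 'kegelop'.

kegelop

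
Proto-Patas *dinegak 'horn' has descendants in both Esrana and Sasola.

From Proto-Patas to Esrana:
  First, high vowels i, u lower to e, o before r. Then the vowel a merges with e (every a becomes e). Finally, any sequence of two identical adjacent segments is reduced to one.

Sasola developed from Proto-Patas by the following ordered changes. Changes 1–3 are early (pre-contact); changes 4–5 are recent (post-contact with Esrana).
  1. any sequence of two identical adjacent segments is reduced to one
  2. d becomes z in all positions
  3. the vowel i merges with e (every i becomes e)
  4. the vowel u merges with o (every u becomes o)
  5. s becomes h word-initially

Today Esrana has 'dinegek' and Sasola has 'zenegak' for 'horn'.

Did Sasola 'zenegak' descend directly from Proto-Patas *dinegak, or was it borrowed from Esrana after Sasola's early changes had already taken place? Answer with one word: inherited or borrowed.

inherited

If inherited, *dinegak would pass through all of Sasola's changes:
Sasola: start from *dinegak.
  rule 1: no change — dinegak
  rule 2 (unconditioned shift): dinegak → zinegak
  rule 3 (vowel merger): zinegak → zenegak
  rule 4: no change — zenegak
  rule 5: no change — zenegak
  ⇒ Sasola zenegak
If borrowed from Esrana 'dinegek' after the early changes, it would undergo only the recent ones:
  rule 4 (vowel merger): no change (dinegek)
  rule 5 (debuccalisation): no change (dinegek)
  ⇒ as a loan: dinegek
Sasola 'zenegak' matches the inherited outcome exactly, so it is an inherited cognate, not a loan.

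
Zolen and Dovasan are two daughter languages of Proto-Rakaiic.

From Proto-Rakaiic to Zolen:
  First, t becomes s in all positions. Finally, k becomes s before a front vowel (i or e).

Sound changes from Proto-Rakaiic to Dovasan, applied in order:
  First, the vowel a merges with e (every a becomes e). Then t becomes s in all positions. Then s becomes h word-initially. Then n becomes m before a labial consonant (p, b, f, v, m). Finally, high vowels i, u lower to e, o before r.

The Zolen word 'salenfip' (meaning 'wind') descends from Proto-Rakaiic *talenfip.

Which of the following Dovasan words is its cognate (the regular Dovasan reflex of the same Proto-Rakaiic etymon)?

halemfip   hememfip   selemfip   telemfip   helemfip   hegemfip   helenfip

helemfip

Dovasan: *talenfip
  talenfip → telenfip   [vowel merger]
  telenfip → selenfip   [unconditioned shift]
  selenfip → helenfip   [debuccalisation]
  helenfip → helemfip   [nasal place assimilation]
  helemfip (rule 5 does not apply)
  giving Dovasan helemfip.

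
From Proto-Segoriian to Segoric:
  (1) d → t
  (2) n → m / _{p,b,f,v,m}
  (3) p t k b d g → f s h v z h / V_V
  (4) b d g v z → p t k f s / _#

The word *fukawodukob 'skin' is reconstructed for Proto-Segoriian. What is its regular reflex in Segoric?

Segoric: *fukawodukob > fukawotukob > fuhawosuhob > fuhawosuhop  (by unconditioned shift, intervocalic lenition, final devoicing)

fuhawosuhop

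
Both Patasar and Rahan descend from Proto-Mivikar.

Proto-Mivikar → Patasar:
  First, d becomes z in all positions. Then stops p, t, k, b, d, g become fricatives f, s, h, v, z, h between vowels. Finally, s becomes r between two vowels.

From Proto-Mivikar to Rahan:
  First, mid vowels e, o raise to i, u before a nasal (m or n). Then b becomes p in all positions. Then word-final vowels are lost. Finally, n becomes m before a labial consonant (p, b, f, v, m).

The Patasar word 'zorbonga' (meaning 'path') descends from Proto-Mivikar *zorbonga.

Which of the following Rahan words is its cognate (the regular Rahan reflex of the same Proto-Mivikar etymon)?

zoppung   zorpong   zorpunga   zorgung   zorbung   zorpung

Rahan: *zorbonga
  zorbonga → zorbunga   [pre-nasal raising]
  zorbunga → zorpunga   [unconditioned shift]
  zorpunga → zorpung   [apocope]
  zorpung (rule 4 does not apply)
  giving Rahan zorpung.
Only 'zorpung' matches the regular Rahan development of *zorbonga.

zorpung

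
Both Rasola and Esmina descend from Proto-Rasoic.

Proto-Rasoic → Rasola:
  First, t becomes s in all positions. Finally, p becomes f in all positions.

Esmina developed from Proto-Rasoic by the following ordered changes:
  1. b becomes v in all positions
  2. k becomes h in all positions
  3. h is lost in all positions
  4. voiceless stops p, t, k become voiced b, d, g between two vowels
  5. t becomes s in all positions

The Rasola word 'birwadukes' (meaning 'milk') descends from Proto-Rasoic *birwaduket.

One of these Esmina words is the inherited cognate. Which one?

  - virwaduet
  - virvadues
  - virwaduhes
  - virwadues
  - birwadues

virwadues

Esmina: *birwaduket > virwaduket > virwaduhet > virwaduet > virwadues  (by unconditioned shift, unconditioned shift, h-loss, unconditioned shift)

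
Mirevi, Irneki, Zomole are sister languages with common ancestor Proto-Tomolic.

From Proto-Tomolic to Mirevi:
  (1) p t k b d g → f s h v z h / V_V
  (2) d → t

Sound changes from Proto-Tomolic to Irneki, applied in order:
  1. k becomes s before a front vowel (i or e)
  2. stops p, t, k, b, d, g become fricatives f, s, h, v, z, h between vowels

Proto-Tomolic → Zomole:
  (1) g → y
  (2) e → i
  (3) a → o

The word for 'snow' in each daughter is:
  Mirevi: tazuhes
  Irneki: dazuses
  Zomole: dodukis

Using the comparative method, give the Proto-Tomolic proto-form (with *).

*dadukes

Position 1: Mirevi has t, Irneki has d, Zomole has d. Irneki preserves d here (none of its changes turn any other segment into d), so the proto-segment is *d.
Position 6: Mirevi has e, Irneki has e, Zomole has i. Mirevi preserves e here (none of its changes turn any other segment into e), so the proto-segment is *e.
Position 2: Mirevi has a, Irneki has a, Zomole has o. Mirevi preserves a here (none of its changes turn any other segment into a), so the proto-segment is *a.
Continuing position by position gives *dadukes; check it forward:
Mirevi: *dadukes > dazuhes > tazuhes  (by intervocalic lenition, unconditioned shift)
Irneki: *dadukes
  dadukes → daduses   [palatalisation]
  daduses → dazuses   [intervocalic lenition]
  giving Irneki dazuses.
Zomole: *dadukes
  dadukes (rule 1 does not apply)
  dadukes → dadukis   [vowel merger]
  dadukis → dodukis   [vowel merger]
  giving Zomole dodukis.
*dadukes is the unique common source.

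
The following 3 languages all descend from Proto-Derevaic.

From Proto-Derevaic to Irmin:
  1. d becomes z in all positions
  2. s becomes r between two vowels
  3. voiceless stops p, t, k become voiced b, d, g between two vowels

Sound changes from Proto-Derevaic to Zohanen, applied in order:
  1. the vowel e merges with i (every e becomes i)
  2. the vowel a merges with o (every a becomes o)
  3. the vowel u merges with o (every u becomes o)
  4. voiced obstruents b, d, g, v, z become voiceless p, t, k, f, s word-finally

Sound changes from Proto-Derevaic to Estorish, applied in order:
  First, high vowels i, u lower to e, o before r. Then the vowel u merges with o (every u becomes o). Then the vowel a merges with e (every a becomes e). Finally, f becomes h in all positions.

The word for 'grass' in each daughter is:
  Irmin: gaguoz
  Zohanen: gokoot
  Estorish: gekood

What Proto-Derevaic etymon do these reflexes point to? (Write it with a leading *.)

*gakuod

Position 2: Irmin has a, Zohanen has o, Estorish has e. Irmin preserves a here (none of its changes turn any other segment into a), so the proto-segment is *a.
Position 3: Irmin has g, Zohanen has k, Estorish has k. Estorish preserves k here (none of its changes turn any other segment into k), so the proto-segment is *k.
Verify the candidate proto-form against each daughter:
Irmin: start from *gakuod.
  rule 1 (unconditioned shift): gakuod → gakuoz
  rule 2: no change — gakuoz
  rule 3 (intervocalic voicing): gakuoz → gaguoz
  ⇒ Irmin gaguoz
Zohanen: start from *gakuod.
  rule 1: no change — gakuod
  rule 2 (vowel merger): gakuod → gokuod
  rule 3 (vowel merger): gokuod → gokood
  rule 4 (final devoicing): gokood → gokoot
  ⇒ Zohanen gokoot
Estorish: *gakuod
  gakuod (rule 1 does not apply)
  gakuod → gakood   [vowel merger]
  gakood → gekood   [vowel merger]
  gekood (rule 4 does not apply)
  giving Estorish gekood.
*gakuod is the unique common source.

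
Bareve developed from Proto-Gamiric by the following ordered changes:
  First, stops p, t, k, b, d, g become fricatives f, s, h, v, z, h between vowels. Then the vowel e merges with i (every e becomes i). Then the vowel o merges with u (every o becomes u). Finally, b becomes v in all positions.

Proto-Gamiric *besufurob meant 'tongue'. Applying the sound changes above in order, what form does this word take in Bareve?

visufuruv

Bareve: *besufurob
  besufurob (rule 1 does not apply)
  besufurob → bisufurob   [vowel merger]
  bisufurob → bisufurub   [vowel merger]
  bisufurub → visufuruv   [unconditioned shift]
  giving Bareve visufuruv.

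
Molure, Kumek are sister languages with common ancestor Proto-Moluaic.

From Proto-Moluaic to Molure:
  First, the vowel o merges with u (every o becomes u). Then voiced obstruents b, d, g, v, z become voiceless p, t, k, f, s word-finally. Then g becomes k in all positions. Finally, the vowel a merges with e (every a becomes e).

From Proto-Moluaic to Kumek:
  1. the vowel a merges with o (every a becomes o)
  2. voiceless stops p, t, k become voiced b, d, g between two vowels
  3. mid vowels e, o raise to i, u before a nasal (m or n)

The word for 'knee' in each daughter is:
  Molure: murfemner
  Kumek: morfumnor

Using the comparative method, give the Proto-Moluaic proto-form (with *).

Position 5: Molure has e, Kumek has u. Taking the neighbouring segments as reconstructed: Molure e could go back to *a or *e; Kumek u could go back to *a or *o or *u — the one source consistent with every daughter is *a.
Position 8: Molure has e, Kumek has o. Taking the neighbouring segments as reconstructed: Molure e could go back to *a or *e; Kumek o could go back to *a or *o — the one source consistent with every daughter is *a.
Continuing position by position gives *morfamnar; check it forward:
Molure: start from *morfamnar.
  rule 1 (vowel merger): morfamnar → murfamnar
  rule 2: no change — murfamnar
  rule 3: no change — murfamnar
  rule 4 (vowel merger): murfamnar → murfemner
  ⇒ Molure murfemner
Kumek: start from *morfamnar.
  rule 1 (vowel merger): morfamnar → morfomnor
  rule 2: no change — morfomnor
  rule 3 (pre-nasal raising): morfomnor → morfumnor
  ⇒ Kumek morfumnor
*morfamnar is the unique common source.

*morfamnar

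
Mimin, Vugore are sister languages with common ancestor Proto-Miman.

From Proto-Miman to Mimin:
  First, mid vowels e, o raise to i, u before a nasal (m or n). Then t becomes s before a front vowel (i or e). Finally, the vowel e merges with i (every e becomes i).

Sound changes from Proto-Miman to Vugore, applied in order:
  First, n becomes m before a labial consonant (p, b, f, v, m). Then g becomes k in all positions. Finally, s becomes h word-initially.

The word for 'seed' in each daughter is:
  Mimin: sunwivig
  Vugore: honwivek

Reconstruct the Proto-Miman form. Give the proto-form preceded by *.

*sonwiveg

Position 8: Mimin has g, Vugore has k. Mimin preserves g here (none of its changes turn any other segment into g), so the proto-segment is *g.
Position 1: Mimin has s, Vugore has h. Taking the neighbouring segments as reconstructed: Mimin s can only go back to *s; Vugore h could go back to *s or *h — the one source consistent with every daughter is *s.
Verify the candidate proto-form against each daughter:
Mimin: start from *sonwiveg.
  rule 1 (pre-nasal raising): sonwiveg → sunwiveg
  rule 2: no change — sunwiveg
  rule 3 (vowel merger): sunwiveg → sunwivig
  ⇒ Mimin sunwivig
Vugore: start from *sonwiveg.
  rule 1: no change — sonwiveg
  rule 2 (unconditioned shift): sonwiveg → sonwivek
  rule 3 (debuccalisation): sonwivek → honwivek
  ⇒ Vugore honwivek
*sonwiveg is the unique common source.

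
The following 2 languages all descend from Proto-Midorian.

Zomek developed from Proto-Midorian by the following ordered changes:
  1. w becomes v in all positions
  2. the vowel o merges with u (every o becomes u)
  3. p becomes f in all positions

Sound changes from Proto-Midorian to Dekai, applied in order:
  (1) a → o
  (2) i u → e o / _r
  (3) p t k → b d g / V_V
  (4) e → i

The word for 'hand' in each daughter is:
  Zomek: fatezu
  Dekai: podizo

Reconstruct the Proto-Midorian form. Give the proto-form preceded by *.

*patezo

Position 2: Zomek has a, Dekai has o. Zomek preserves a here (none of its changes turn any other segment into a), so the proto-segment is *a.
Position 1: Zomek has f, Dekai has p. Dekai preserves p here (none of its changes turn any other segment into p), so the proto-segment is *p.
Position 3: Zomek has t, Dekai has d. Zomek preserves t here (none of its changes turn any other segment into t), so the proto-segment is *t.
This points to *patezo. Verify forward in each daughter:
Zomek: start from *patezo.
  rule 1: no change — patezo
  rule 2 (vowel merger): patezo → patezu
  rule 3 (unconditioned shift): patezu → fatezu
  ⇒ Zomek fatezu
Dekai: *patezo > potezo > podezo > podizo  (by vowel merger, intervocalic voicing, vowel merger)
*patezo is the unique common source.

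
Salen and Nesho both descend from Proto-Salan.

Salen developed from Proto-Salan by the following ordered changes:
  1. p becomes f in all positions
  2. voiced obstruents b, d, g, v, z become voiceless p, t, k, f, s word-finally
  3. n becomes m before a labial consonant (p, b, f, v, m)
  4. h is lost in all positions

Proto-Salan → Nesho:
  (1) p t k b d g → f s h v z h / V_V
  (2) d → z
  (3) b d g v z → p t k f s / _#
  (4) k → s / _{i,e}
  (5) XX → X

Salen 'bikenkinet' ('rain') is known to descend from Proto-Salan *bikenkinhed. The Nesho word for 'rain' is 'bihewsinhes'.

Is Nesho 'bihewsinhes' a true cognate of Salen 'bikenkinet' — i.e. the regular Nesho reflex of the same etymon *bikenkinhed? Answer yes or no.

Derive the expected Nesho reflex of *bikenkinhed:
Nesho: start from *bikenkinhed.
  rule 1 (intervocalic lenition): bikenkinhed → bihenkinhed
  rule 2 (unconditioned shift): bihenkinhed → bihenkinhez
  rule 3 (final devoicing): bihenkinhez → bihenkinhes
  rule 4 (palatalisation): bihenkinhes → bihensinhes
  rule 5: no change — bihensinhes
  ⇒ Nesho bihensinhes
The regular Nesho reflex would be 'bihensinhes', but the attested form is 'bihewsinhes'. The correspondence is irregular, so they are not cognates (the Nesho form has a different source).

no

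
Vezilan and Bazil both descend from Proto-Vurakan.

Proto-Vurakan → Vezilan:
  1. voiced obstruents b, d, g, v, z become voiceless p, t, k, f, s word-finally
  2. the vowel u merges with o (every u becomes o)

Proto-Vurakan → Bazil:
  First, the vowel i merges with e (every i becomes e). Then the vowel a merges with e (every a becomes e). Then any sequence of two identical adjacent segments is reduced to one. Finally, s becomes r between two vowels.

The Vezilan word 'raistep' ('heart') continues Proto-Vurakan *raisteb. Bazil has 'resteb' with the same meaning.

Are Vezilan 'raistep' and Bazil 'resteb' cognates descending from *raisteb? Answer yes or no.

Derive the expected Bazil reflex of *raisteb:
Bazil: *raisteb > raesteb > reesteb > resteb  (by vowel merger, vowel merger, degemination)
Bazil 'resteb' matches the regular reflex exactly, so the pair is cognate.

yes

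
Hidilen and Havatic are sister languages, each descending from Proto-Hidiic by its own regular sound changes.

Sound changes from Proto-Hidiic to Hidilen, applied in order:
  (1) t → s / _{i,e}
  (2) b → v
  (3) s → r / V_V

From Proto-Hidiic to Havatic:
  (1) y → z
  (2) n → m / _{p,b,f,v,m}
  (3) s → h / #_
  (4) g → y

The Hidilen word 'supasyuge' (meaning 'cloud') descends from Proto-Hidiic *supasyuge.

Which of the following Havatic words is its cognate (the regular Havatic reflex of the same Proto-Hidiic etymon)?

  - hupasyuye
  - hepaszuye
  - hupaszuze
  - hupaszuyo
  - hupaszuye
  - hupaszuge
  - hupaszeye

hupaszuye

Havatic: start from *supasyuge.
  rule 1 (unconditioned shift): supasyuge → supaszuge
  rule 2: no change — supaszuge
  rule 3 (debuccalisation): supaszuge → hupaszuge
  rule 4 (unconditioned shift): hupaszuge → hupaszuye
  ⇒ Havatic hupaszuye
The other candidates each miss or misapply at least one Havatic change.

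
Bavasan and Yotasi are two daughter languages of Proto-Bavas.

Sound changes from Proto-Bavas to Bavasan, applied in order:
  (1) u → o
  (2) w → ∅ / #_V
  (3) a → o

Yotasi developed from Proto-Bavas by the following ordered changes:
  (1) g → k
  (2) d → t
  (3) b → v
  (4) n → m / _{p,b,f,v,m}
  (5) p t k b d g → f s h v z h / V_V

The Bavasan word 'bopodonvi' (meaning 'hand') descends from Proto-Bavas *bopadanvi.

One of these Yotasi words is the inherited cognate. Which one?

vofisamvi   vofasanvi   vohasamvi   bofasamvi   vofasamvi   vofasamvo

Yotasi: *bopadanvi > bopatanvi > vopatanvi > vopatamvi > vofasamvi  (by unconditioned shift, unconditioned shift, nasal place assimilation, intervocalic lenition)
Only 'vofasamvi' matches the regular Yotasi development of *bopadanvi.

vofasamvi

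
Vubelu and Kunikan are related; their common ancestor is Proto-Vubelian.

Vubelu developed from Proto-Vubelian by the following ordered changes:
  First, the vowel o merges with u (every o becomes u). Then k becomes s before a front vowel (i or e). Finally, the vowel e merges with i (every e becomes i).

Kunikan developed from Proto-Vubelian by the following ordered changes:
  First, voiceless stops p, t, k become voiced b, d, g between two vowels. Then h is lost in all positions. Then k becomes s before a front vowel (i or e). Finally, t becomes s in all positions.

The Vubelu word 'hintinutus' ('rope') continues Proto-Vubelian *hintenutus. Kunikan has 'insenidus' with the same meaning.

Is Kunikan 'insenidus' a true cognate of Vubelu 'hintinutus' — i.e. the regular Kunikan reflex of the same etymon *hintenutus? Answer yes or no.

Derive the expected Kunikan reflex of *hintenutus:
Kunikan: start from *hintenutus.
  rule 1 (intervocalic voicing): hintenutus → hintenudus
  rule 2 (h-loss): hintenudus → intenudus
  rule 3: no change — intenudus
  rule 4 (unconditioned shift): intenudus → insenudus
  ⇒ Kunikan insenudus
The regular Kunikan reflex would be 'insenudus', but the attested form is 'insenidus'. The correspondence is irregular, so they are not cognates (the Kunikan form has a different source).

no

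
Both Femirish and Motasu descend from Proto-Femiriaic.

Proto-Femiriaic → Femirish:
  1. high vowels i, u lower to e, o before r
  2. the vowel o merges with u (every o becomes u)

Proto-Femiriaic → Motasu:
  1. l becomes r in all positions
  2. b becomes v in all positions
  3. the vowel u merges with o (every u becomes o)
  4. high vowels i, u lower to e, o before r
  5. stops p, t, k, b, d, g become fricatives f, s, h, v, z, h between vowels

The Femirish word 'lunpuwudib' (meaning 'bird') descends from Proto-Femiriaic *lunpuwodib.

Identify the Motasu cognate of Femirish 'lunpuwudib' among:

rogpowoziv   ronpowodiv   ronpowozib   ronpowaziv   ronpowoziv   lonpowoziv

ronpowoziv

Motasu: *lunpuwodib > runpuwodib > runpuwodiv > ronpowodiv > ronpowoziv  (by unconditioned shift, unconditioned shift, vowel merger, intervocalic lenition)
Among the options, 'ronpowoziv' alone shows every Motasu change applied in order.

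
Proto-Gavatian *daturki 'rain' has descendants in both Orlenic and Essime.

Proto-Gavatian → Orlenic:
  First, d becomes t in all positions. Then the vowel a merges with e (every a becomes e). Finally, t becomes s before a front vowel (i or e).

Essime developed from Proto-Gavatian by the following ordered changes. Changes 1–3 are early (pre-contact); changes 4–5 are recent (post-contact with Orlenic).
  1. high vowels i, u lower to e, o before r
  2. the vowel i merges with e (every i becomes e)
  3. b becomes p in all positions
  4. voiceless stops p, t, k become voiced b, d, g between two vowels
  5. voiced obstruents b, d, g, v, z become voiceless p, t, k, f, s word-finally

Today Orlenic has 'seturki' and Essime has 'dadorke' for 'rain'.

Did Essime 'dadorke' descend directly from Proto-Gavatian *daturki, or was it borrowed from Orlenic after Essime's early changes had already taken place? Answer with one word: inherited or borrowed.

If inherited, *daturki would pass through all of Essime's changes:
Essime: *daturki > datorki > datorke > dadorke  (by pre-rhotic lowering, vowel merger, intervocalic voicing)
If borrowed from Orlenic 'seturki' after the early changes, it would undergo only the recent ones:
  rule 4 (intervocalic voicing): seturki → sedurki
  rule 5 (final devoicing): no change (sedurki)
  ⇒ as a loan: sedurki
Essime 'dadorke' matches the inherited outcome exactly, so it is an inherited cognate, not a loan.

inherited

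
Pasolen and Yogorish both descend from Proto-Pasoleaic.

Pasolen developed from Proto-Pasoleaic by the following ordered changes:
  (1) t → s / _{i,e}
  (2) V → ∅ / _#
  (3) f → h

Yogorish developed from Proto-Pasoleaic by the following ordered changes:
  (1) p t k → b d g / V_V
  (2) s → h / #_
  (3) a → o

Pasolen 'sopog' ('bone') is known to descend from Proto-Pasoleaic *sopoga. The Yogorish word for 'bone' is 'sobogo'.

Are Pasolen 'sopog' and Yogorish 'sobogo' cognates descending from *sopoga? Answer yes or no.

Derive the expected Yogorish reflex of *sopoga:
Yogorish: *sopoga > soboga > hoboga > hobogo  (by intervocalic voicing, debuccalisation, vowel merger)
The regular Yogorish reflex would be 'hobogo', but the attested form is 'sobogo'. The correspondence is irregular, so they are not cognates (the Yogorish form has a different source).

no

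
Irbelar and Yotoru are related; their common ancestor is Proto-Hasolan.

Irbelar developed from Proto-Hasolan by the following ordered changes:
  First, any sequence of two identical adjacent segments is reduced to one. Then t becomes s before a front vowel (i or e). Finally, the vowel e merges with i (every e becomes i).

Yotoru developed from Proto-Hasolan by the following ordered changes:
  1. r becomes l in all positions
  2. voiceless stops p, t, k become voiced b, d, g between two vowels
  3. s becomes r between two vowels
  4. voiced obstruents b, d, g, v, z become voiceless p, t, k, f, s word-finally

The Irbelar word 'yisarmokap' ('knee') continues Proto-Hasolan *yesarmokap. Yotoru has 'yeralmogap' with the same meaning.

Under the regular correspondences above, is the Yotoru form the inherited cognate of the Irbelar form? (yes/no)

Derive the expected Yotoru reflex of *yesarmokap:
Yotoru: *yesarmokap
  yesarmokap → yesalmokap   [unconditioned shift]
  yesalmokap → yesalmogap   [intervocalic voicing]
  yesalmogap → yeralmogap   [rhotacism]
  yeralmogap (rule 4 does not apply)
  giving Yotoru yeralmogap.
Yotoru 'yeralmogap' matches the regular reflex exactly, so the pair is cognate.

yes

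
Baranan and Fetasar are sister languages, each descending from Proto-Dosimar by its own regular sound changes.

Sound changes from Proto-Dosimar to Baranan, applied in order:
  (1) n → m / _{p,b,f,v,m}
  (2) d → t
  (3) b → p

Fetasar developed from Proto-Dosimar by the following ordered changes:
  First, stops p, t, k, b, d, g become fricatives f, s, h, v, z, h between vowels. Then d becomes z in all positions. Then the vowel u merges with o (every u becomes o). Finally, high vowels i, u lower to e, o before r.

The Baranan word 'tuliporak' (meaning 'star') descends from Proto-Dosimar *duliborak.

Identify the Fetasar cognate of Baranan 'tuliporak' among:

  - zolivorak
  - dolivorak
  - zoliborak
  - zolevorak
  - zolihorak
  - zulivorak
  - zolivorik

zolivorak

Fetasar: start from *duliborak.
  rule 1 (intervocalic lenition): duliborak → dulivorak
  rule 2 (unconditioned shift): dulivorak → zulivorak
  rule 3 (vowel merger): zulivorak → zolivorak
  rule 4: no change — zolivorak
  ⇒ Fetasar zolivorak
Only 'zolivorak' matches the regular Fetasar development of *duliborak.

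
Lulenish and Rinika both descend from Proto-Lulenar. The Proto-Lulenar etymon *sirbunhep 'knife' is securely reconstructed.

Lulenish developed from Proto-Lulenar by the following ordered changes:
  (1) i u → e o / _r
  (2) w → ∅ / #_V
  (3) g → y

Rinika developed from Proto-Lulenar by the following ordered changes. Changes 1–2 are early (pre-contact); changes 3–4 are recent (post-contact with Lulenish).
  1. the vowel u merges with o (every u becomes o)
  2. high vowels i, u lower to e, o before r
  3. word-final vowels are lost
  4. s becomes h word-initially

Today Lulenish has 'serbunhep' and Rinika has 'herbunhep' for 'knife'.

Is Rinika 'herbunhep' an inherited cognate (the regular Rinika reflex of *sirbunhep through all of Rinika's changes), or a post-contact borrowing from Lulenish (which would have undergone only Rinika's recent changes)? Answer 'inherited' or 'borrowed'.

If inherited, *sirbunhep would pass through all of Rinika's changes:
Rinika: start from *sirbunhep.
  rule 1 (vowel merger): sirbunhep → sirbonhep
  rule 2 (pre-rhotic lowering): sirbonhep → serbonhep
  rule 3: no change — serbonhep
  rule 4 (debuccalisation): serbonhep → herbonhep
  ⇒ Rinika herbonhep
If borrowed from Lulenish 'serbunhep' after the early changes, it would undergo only the recent ones:
  rule 3 (apocope): no change (serbunhep)
  rule 4 (debuccalisation): serbunhep → herbunhep
  ⇒ as a loan: herbunhep
Rinika 'herbunhep' matches the loan outcome 'herbunhep', not the inherited 'herbonhep' — it skipped the early Rinika changes, so it was borrowed from Lulenish.

borrowed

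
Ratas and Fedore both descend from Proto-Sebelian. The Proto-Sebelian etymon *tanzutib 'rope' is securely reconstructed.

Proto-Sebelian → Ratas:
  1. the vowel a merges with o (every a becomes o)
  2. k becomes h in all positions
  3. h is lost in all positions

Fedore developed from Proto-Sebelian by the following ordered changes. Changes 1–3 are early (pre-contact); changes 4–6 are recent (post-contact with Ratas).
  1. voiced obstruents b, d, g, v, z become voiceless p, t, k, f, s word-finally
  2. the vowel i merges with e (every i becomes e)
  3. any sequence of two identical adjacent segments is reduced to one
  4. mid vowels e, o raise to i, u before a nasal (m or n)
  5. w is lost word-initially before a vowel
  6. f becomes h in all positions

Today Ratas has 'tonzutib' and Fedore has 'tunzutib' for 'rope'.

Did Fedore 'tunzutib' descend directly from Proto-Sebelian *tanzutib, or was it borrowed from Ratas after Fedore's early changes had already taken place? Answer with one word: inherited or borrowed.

borrowed

If inherited, *tanzutib would pass through all of Fedore's changes:
Fedore: *tanzutib > tanzutip > tanzutep  (by final devoicing, vowel merger)
If borrowed from Ratas 'tonzutib' after the early changes, it would undergo only the recent ones:
  rule 4 (pre-nasal raising): tonzutib → tunzutib
  rule 5 (glide loss): no change (tunzutib)
  rule 6 (unconditioned shift): no change (tunzutib)
  ⇒ as a loan: tunzutib
Fedore 'tunzutib' matches the loan outcome 'tunzutib', not the inherited 'tanzutep' — it skipped the early Fedore changes, so it was borrowed from Ratas.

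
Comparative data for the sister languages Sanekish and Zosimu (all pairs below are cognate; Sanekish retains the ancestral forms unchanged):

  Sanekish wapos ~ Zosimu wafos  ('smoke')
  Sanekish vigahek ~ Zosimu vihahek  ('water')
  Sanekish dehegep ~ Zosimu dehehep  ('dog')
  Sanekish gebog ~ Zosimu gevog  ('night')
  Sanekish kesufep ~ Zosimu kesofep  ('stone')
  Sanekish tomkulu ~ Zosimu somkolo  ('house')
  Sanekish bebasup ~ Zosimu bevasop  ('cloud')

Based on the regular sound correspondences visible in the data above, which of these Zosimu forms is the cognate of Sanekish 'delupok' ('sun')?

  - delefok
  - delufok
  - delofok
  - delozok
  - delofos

bebasup ~ bevasop — Sanekish u corresponds to Zosimu o after a consonant, before a labial obstruent.
wapos ~ wafos — Sanekish p corresponds to Zosimu f between vowels (before a back vowel).
Applying these to Sanekish 'delupok':
  delupok → delopok   (u→o after a consonant, before a labial obstruent)
  delopok → delofok   (p→f between vowels (before a back vowel))
So the Zosimu cognate is 'delofok'.

delofok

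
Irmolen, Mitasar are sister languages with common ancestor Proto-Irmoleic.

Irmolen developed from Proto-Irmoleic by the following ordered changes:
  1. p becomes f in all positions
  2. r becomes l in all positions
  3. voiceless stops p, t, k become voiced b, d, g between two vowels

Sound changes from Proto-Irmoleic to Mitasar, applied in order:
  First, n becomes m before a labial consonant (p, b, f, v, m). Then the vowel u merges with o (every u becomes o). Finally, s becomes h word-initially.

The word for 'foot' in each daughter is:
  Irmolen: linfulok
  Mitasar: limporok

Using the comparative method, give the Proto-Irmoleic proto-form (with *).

*linpurok

Position 6: Irmolen has l, Mitasar has r. Mitasar preserves r here (none of its changes turn any other segment into r), so the proto-segment is *r.
Position 3: Irmolen has n, Mitasar has m. Irmolen preserves n here (none of its changes turn any other segment into n), so the proto-segment is *n.
Position 4: Irmolen has f, Mitasar has p. Mitasar preserves p here (none of its changes turn any other segment into p), so the proto-segment is *p.
Verify the candidate proto-form against each daughter:
Irmolen: *linpurok
  linpurok → linfurok   [unconditioned shift]
  linfurok → linfulok   [unconditioned shift]
  linfulok (rule 3 does not apply)
  giving Irmolen linfulok.
Mitasar: *linpurok > limpurok > limporok  (by nasal place assimilation, vowel merger)
Only *linpurok yields all of Irmolen linfulok, Mitasar limporok.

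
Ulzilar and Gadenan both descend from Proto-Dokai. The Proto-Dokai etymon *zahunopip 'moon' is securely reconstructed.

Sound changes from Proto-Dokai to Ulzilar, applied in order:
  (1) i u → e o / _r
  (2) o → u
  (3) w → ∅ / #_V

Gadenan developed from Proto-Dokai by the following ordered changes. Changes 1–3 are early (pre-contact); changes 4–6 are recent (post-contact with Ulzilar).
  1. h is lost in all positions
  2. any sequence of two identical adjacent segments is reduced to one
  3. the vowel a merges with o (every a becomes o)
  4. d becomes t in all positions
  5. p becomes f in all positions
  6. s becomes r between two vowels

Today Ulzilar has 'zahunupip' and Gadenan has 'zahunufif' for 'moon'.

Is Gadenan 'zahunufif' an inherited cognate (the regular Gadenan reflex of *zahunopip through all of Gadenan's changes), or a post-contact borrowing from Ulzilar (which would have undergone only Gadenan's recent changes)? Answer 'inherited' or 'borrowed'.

If inherited, *zahunopip would pass through all of Gadenan's changes:
Gadenan: start from *zahunopip.
  rule 1 (h-loss): zahunopip → zaunopip
  rule 2: no change — zaunopip
  rule 3 (vowel merger): zaunopip → zounopip
  rule 4: no change — zounopip
  rule 5 (unconditioned shift): zounopip → zounofif
  rule 6: no change — zounofif
  ⇒ Gadenan zounofif
If borrowed from Ulzilar 'zahunupip' after the early changes, it would undergo only the recent ones:
  rule 4 (unconditioned shift): no change (zahunupip)
  rule 5 (unconditioned shift): zahunupip → zahunufif
  rule 6 (rhotacism): no change (zahunufif)
  ⇒ as a loan: zahunufif
Gadenan 'zahunufif' matches the loan outcome 'zahunufif', not the inherited 'zounofif' — it skipped the early Gadenan changes, so it was borrowed from Ulzilar.

borrowed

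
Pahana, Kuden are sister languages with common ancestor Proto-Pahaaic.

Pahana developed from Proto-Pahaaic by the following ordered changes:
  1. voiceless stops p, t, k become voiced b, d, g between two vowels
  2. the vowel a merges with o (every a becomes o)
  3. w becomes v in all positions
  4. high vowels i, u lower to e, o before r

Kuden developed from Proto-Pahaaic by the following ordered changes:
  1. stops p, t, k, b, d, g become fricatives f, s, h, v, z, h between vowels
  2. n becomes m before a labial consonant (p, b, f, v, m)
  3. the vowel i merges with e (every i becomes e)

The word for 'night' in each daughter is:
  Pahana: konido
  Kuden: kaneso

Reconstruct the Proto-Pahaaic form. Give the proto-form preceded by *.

Position 5: Pahana has d, Kuden has s. Taking the neighbouring segments as reconstructed: Pahana d could go back to *t or *d; Kuden s could go back to *t or *s — the one source consistent with every daughter is *t.
Position 2: Pahana has o, Kuden has a. Kuden preserves a here (none of its changes turn any other segment into a), so the proto-segment is *a.
Verify the candidate proto-form against each daughter:
Pahana: *kanito > kanido > konido  (by intervocalic voicing, vowel merger)
Kuden: *kanito
  kanito → kaniso   [intervocalic lenition]
  kaniso (rule 2 does not apply)
  kaniso → kaneso   [vowel merger]
  giving Kuden kaneso.
No other proto-form is consistent with every reflex, so the reconstruction is *kanito.

*kanito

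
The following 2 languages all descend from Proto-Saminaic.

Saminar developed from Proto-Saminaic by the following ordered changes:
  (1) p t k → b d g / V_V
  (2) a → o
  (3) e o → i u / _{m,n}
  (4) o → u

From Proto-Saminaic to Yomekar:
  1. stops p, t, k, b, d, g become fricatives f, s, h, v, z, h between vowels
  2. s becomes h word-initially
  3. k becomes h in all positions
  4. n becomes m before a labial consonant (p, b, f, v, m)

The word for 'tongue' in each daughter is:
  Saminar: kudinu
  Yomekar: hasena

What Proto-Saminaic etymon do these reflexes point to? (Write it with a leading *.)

*katena

Position 2: Saminar has u, Yomekar has a. Yomekar preserves a here (none of its changes turn any other segment into a), so the proto-segment is *a.
Position 3: Saminar has d, Yomekar has s. Taking the neighbouring segments as reconstructed: Saminar d could go back to *t or *d; Yomekar s could go back to *t or *s — the one source consistent with every daughter is *t.
Verify the candidate proto-form against each daughter:
Saminar: *katena
  katena → kadena   [intervocalic voicing]
  kadena → kodeno   [vowel merger]
  kodeno → kodino   [pre-nasal raising]
  kodino → kudinu   [vowel merger]
  giving Saminar kudinu.
Yomekar: start from *katena.
  rule 1 (intervocalic lenition): katena → kasena
  rule 2: no change — kasena
  rule 3 (unconditioned shift): kasena → hasena
  rule 4: no change — hasena
  ⇒ Yomekar hasena
*katena is the unique common source.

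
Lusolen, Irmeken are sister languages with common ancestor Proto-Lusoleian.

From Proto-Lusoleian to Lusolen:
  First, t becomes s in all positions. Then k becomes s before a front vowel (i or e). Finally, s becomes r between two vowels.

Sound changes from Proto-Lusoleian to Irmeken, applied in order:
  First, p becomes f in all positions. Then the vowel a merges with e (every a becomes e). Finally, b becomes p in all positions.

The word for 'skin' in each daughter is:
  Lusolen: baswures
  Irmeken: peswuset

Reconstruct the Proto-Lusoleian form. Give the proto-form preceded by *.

Position 1: Lusolen has b, Irmeken has p. Lusolen preserves b here (none of its changes turn any other segment into b), so the proto-segment is *b.
Position 6: Lusolen has r, Irmeken has s. Irmeken preserves s here (none of its changes turn any other segment into s), so the proto-segment is *s.
Continuing position by position gives *baswuset; check it forward:
Lusolen: *baswuset > baswuses > baswures  (by unconditioned shift, rhotacism)
Irmeken: *baswuset > beswuset > peswuset  (by vowel merger, unconditioned shift)
*baswuset is the unique common source.

*baswuset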